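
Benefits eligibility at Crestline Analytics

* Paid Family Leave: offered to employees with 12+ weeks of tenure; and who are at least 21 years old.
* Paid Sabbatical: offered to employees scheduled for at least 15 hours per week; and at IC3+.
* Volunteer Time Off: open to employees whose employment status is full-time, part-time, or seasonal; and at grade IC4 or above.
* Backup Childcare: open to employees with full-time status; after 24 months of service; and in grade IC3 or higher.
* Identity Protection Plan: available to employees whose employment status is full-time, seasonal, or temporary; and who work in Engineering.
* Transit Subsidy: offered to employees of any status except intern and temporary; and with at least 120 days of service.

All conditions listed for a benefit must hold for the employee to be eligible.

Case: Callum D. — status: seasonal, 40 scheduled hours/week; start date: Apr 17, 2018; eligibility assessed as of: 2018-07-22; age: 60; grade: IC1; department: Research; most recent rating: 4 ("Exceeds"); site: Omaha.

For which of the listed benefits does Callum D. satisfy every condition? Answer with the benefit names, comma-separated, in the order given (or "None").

Service from Apr 17, 2018 to 2018-07-22: 96 days.
Paid Family Leave — service 96 days ≥ 12 weeks (≈84 days) ✓; age 60 ≥ 21 ✓ → eligible.
Paid Sabbatical — 40 hrs/wk ≥ 15 ✓; grade IC1 < IC3 ✗ → not eligible.
Volunteer Time Off — status seasonal ✓; grade IC1 < IC4 ✗ → not eligible.
Backup Childcare — status seasonal ✗ (requires full-time) → not eligible.
Identity Protection Plan — status seasonal ✓; dept Research ✗ → not eligible.
Transit Subsidy — status seasonal ✓ (not excluded); service 96 days < 120 days ✗ → not eligible.

Paid Family Leave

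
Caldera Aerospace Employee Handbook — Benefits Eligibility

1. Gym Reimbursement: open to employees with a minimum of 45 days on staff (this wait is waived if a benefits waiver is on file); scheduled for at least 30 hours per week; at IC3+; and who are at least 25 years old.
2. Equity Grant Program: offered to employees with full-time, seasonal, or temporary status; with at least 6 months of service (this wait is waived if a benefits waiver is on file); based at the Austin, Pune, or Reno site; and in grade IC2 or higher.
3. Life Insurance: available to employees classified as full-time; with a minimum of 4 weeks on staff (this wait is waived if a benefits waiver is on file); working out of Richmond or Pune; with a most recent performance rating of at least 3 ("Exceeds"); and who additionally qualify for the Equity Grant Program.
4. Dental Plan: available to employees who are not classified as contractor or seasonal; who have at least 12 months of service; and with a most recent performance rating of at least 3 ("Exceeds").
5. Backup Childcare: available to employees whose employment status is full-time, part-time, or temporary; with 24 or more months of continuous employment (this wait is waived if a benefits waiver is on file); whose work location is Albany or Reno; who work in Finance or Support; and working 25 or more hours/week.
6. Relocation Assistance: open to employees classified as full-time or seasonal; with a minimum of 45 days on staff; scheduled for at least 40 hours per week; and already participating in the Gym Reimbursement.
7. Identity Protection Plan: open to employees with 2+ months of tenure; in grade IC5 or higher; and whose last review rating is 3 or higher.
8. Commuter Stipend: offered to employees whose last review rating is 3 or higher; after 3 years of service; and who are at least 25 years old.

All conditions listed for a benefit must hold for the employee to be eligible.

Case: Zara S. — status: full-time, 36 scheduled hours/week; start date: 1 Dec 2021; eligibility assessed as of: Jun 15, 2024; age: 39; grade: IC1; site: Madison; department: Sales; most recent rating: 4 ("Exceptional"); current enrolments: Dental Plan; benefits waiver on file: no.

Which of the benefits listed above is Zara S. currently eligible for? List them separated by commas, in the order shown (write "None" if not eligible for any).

Dental Plan

Service from 1 Dec 2021 to Jun 15, 2024: 927 days.
Gym Reimbursement — no waiver, service 927 days ≥ 45 days ✓; 36 hrs/wk ≥ 30 ✓; grade IC1 < IC3 ✗ → not eligible.
Equity Grant Program — status full-time ✓; no waiver, service 927 days ≥ 6 months (≈180 days) ✓; site Madison ✗ (not Austin, Pune, or Reno) → not eligible.
Life Insurance — status full-time ✓; no waiver, service 927 days ≥ 4 weeks (≈28 days) ✓; site Madison ✗ (not Richmond or Pune) → not eligible.
Dental Plan — status full-time ✓ (not excluded); service 927 days ≥ 12 months (≈360 days) ✓; rating 4 ≥ 3 ✓ → eligible.
Backup Childcare — status full-time ✓; no waiver, service 927 days ≥ 24 months (≈720 days) ✓; site Madison ✗ (not Albany or Reno) → not eligible.
Relocation Assistance — status full-time ✓; service 927 days ≥ 45 days ✓; 36 hrs/wk < 40 ✗ → not eligible.
Identity Protection Plan — service 927 days ≥ 2 months (≈60 days) ✓; grade IC1 < IC5 ✗ → not eligible.
Commuter Stipend — rating 4 ≥ 3 ✓; service 927 days < 3 years (≈1095 days) ✗ → not eligible.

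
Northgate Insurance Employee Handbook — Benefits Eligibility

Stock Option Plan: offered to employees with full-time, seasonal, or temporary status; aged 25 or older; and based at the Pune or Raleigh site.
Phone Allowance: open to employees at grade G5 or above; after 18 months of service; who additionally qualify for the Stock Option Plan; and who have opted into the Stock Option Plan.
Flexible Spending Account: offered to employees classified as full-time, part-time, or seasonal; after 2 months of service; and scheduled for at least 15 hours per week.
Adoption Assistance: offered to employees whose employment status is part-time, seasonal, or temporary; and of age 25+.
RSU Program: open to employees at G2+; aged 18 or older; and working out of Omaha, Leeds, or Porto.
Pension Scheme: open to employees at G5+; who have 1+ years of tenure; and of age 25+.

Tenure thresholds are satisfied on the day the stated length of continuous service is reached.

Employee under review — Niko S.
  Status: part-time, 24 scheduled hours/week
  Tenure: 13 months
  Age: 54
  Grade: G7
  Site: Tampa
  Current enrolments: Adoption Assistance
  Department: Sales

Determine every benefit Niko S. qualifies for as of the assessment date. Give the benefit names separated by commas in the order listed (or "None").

Stock Option Plan — status part-time ✗ (requires full-time, seasonal, or temporary) → not eligible.
Phone Allowance — grade G7 ≥ G5 ✓; service 13 months < 18 months ✗ → not eligible.
Flexible Spending Account — status part-time ✓; service 13 months ≥ 2 months ✓; 24 hrs/wk ≥ 15 ✓ → eligible.
Adoption Assistance — status part-time ✓; age 54 ≥ 25 ✓ → eligible.
RSU Program — grade G7 ≥ G2 ✓; age 54 ≥ 18 ✓; site Tampa ✗ (not Omaha, Leeds, or Porto) → not eligible.
Pension Scheme — grade G7 ≥ G5 ✓; service 13 months ≥ 1 year (≈365 days) ✓; age 54 ≥ 25 ✓ → eligible.

Flexible Spending Account, Adoption Assistance, Pension Scheme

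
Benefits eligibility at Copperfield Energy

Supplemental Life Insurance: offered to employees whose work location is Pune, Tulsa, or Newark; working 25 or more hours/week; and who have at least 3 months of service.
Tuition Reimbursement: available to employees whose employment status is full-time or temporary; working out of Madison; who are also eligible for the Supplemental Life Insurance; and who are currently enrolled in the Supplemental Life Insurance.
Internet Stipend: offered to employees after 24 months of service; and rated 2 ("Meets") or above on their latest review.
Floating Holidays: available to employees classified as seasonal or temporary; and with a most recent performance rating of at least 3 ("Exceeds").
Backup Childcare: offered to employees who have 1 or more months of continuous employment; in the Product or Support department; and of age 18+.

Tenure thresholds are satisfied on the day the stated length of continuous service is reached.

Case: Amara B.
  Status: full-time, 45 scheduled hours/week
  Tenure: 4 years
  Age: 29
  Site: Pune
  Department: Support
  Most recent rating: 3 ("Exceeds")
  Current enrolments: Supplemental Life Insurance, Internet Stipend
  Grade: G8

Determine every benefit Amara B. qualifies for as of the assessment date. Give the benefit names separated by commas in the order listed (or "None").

Supplemental Life Insurance — site Pune ✓; 45 hrs/wk ≥ 25 ✓; service 4 years ≥ 3 months (≈90 days) ✓ → eligible.
Tuition Reimbursement — status full-time ✓; site Pune ✗ (not Madison) → not eligible.
Internet Stipend — service 4 years ≥ 24 months (≈720 days) ✓; rating 3 ≥ 2 ✓ → eligible.
Floating Holidays — status full-time ✗ (requires seasonal or temporary) → not eligible.
Backup Childcare — service 4 years ≥ 1 month (≈30 days) ✓; dept Support ✓; age 29 ≥ 18 ✓ → eligible.

Supplemental Life Insurance, Internet Stipend, Backup Childcare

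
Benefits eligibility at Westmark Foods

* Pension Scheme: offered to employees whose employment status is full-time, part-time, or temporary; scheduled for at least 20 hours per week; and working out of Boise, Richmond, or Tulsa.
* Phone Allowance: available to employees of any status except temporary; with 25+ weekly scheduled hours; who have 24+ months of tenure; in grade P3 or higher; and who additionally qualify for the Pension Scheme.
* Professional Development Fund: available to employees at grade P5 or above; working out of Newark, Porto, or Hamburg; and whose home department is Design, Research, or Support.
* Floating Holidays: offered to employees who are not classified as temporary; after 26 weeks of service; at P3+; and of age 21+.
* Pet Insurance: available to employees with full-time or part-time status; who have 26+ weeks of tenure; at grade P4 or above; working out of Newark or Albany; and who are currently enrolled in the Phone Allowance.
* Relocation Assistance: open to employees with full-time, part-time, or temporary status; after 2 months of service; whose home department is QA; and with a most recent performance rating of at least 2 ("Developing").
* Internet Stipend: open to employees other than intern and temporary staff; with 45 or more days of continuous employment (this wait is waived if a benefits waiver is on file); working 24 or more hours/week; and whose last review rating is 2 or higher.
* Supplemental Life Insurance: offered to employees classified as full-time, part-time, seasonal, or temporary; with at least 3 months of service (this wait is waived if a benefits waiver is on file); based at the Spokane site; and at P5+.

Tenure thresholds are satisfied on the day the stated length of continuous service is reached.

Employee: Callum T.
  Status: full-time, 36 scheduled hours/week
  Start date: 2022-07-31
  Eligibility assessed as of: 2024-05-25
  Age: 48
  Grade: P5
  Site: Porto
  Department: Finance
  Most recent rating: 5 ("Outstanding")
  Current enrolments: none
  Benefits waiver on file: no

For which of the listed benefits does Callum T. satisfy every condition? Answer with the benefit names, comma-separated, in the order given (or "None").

Service from 2022-07-31 to 2024-05-25: 664 days.
Pension Scheme — status full-time ✓; 36 hrs/wk ≥ 20 ✓; site Porto ✗ (not Boise, Richmond, or Tulsa) → not eligible.
Phone Allowance — status full-time ✓ (not excluded); 36 hrs/wk ≥ 25 ✓; service 664 days < 24 months (≈720 days) ✗ → not eligible.
Professional Development Fund — grade P5 ≥ P5 ✓; site Porto ✓; dept Finance ✗ → not eligible.
Floating Holidays — status full-time ✓ (not excluded); service 664 days ≥ 26 weeks (≈182 days) ✓; grade P5 ≥ P3 ✓; age 48 ≥ 21 ✓ → eligible.
Pet Insurance — status full-time ✓; service 664 days ≥ 26 weeks (≈182 days) ✓; grade P5 ≥ P4 ✓; site Porto ✗ (not Newark or Albany) → not eligible.
Relocation Assistance — status full-time ✓; service 664 days ≥ 2 months (≈60 days) ✓; dept Finance ✗ → not eligible.
Internet Stipend — status full-time ✓ (not excluded); no waiver, service 664 days ≥ 45 days ✓; 36 hrs/wk ≥ 24 ✓; rating 5 ≥ 2 ✓ → eligible.
Supplemental Life Insurance — status full-time ✓; no waiver, service 664 days ≥ 3 months (≈90 days) ✓; site Porto ✗ (not Spokane) → not eligible.

Floating Holidays, Internet Stipend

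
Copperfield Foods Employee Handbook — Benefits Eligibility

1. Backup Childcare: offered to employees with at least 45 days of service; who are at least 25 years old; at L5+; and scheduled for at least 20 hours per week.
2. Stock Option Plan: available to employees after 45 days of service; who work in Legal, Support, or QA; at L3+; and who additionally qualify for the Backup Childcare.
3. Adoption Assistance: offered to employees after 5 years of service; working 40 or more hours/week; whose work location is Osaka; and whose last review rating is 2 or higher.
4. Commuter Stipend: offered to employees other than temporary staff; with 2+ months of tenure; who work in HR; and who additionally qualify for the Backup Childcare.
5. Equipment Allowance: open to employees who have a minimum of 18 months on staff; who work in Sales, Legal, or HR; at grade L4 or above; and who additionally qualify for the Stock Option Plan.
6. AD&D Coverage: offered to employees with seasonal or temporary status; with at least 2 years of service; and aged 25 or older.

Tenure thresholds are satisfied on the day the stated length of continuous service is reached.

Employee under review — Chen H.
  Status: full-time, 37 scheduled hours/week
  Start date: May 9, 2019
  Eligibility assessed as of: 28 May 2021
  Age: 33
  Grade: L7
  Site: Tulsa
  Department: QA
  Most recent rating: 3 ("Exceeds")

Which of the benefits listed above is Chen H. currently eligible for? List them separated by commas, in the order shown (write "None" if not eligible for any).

Backup Childcare, Stock Option Plan

Service from May 9, 2019 to 28 May 2021: 750 days.
Backup Childcare — service 750 days ≥ 45 days ✓; age 33 ≥ 25 ✓; grade L7 ≥ L5 ✓; 37 hrs/wk ≥ 20 ✓ → eligible.
Stock Option Plan — service 750 days ≥ 45 days ✓; dept QA ✓; grade L7 ≥ L3 ✓; eligible for Backup Childcare ✓ → eligible.
Adoption Assistance — service 750 days < 5 years (≈1825 days) ✗ → not eligible.
Commuter Stipend — status full-time ✓ (not excluded); service 750 days ≥ 2 months (≈60 days) ✓; dept QA ✗ → not eligible.
Equipment Allowance — service 750 days ≥ 18 months (≈540 days) ✓; dept QA ✗ → not eligible.
AD&D Coverage — status full-time ✗ (requires seasonal or temporary) → not eligible.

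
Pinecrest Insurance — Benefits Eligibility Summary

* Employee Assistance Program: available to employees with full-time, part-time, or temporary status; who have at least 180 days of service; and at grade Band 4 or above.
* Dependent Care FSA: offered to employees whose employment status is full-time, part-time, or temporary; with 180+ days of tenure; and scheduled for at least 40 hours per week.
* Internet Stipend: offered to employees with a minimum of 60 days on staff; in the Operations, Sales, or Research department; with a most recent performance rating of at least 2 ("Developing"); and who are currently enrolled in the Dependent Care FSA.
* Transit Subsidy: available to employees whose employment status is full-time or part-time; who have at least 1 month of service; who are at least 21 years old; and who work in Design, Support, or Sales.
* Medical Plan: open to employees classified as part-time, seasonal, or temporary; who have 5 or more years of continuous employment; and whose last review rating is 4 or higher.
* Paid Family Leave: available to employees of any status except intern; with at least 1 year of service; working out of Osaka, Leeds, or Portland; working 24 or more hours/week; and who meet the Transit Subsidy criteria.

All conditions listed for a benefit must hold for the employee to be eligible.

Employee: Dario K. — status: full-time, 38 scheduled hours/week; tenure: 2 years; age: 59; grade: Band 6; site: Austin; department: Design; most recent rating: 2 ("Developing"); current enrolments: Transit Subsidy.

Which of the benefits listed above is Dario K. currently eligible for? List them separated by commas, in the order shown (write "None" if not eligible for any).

Employee Assistance Program, Transit Subsidy

Employee Assistance Program — status full-time ✓; service 2 years ≥ 180 days ✓; grade Band 6 ≥ Band 4 ✓ → eligible.
Dependent Care FSA — status full-time ✓; service 2 years ≥ 180 days ✓; 38 hrs/wk < 40 ✗ → not eligible.
Internet Stipend — service 2 years ≥ 60 days ✓; dept Design ✗ → not eligible.
Transit Subsidy — status full-time ✓; service 2 years ≥ 1 month (≈30 days) ✓; age 59 ≥ 21 ✓; dept Design ✓ → eligible.
Medical Plan — status full-time ✗ (requires part-time, seasonal, or temporary) → not eligible.
Paid Family Leave — status full-time ✓ (not excluded); service 2 years ≥ 1 year ✓; site Austin ✗ (not Osaka, Leeds, or Portland) → not eligible.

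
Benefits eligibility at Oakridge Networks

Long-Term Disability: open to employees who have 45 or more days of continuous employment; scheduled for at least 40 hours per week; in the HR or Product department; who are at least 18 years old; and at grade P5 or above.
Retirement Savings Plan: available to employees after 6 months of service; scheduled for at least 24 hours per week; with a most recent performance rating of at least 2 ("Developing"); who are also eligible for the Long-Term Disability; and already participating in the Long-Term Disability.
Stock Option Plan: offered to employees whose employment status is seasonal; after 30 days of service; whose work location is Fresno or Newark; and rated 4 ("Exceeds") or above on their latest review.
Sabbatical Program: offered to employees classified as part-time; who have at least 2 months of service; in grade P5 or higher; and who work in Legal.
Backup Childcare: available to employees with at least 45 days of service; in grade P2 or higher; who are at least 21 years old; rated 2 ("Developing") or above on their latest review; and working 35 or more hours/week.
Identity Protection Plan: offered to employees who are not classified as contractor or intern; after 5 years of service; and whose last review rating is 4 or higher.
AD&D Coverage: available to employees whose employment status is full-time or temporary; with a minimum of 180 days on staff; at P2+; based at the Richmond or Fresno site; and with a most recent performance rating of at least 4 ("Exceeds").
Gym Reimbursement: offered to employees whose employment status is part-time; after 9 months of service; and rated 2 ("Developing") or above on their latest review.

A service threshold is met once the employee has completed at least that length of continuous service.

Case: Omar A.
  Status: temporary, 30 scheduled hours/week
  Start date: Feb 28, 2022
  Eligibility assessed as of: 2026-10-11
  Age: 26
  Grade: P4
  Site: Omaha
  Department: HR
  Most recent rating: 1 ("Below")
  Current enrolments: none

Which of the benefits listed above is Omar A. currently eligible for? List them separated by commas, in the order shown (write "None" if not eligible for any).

None

Service from Feb 28, 2022 to 2026-10-11: 1686 days.
Long-Term Disability — service 1686 days ≥ 45 days ✓; 30 hrs/wk < 40 ✗ → not eligible.
Retirement Savings Plan — service 1686 days ≥ 6 months (≈180 days) ✓; 30 hrs/wk ≥ 24 ✓; rating 1 < 2 ✗ → not eligible.
Stock Option Plan — status temporary ✗ (requires seasonal) → not eligible.
Sabbatical Program — status temporary ✗ (requires part-time) → not eligible.
Backup Childcare — service 1686 days ≥ 45 days ✓; grade P4 ≥ P2 ✓; age 26 ≥ 21 ✓; rating 1 < 2 ✗ → not eligible.
Identity Protection Plan — status temporary ✓ (not excluded); service 1686 days < 5 years (≈1825 days) ✗ → not eligible.
AD&D Coverage — status temporary ✓; service 1686 days ≥ 180 days ✓; grade P4 ≥ P2 ✓; site Omaha ✗ (not Richmond or Fresno) → not eligible.
Gym Reimbursement — status temporary ✗ (requires part-time) → not eligible.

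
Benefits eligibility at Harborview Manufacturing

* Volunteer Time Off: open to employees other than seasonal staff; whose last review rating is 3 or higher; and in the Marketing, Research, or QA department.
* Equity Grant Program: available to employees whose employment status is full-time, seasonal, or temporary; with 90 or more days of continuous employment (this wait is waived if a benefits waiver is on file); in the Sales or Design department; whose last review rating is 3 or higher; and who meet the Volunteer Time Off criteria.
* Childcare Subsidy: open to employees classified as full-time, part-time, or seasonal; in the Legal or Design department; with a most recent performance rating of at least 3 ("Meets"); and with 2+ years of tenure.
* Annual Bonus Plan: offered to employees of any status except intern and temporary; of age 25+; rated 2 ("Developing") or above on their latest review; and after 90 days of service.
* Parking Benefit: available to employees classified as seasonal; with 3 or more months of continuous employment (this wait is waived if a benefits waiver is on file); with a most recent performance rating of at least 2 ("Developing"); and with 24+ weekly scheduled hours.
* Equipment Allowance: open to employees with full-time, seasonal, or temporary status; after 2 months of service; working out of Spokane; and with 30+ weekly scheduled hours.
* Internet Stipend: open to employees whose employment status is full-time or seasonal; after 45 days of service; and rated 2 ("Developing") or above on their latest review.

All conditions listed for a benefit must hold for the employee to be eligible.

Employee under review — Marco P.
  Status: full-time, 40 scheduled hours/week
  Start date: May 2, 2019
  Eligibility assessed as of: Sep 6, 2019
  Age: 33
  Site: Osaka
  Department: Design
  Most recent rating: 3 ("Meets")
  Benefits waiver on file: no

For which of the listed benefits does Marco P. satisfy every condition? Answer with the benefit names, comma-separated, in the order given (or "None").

Service from May 2, 2019 to Sep 6, 2019: 127 days.
Volunteer Time Off — status full-time ✓ (not excluded); rating 3 ≥ 3 ✓; dept Design ✗ → not eligible.
Equity Grant Program — status full-time ✓; no waiver, service 127 days ≥ 90 days ✓; dept Design ✓; rating 3 ≥ 3 ✓; not eligible for Volunteer Time Off ✗ → not eligible.
Childcare Subsidy — status full-time ✓; dept Design ✓; rating 3 ≥ 3 ✓; service 127 days < 2 years (≈730 days) ✗ → not eligible.
Annual Bonus Plan — status full-time ✓ (not excluded); age 33 ≥ 25 ✓; rating 3 ≥ 2 ✓; service 127 days ≥ 90 days ✓ → eligible.
Parking Benefit — status full-time ✗ (requires seasonal) → not eligible.
Equipment Allowance — status full-time ✓; service 127 days ≥ 2 months (≈60 days) ✓; site Osaka ✗ (not Spokane) → not eligible.
Internet Stipend — status full-time ✓; service 127 days ≥ 45 days ✓; rating 3 ≥ 2 ✓ → eligible.

Annual Bonus Plan, Internet Stipend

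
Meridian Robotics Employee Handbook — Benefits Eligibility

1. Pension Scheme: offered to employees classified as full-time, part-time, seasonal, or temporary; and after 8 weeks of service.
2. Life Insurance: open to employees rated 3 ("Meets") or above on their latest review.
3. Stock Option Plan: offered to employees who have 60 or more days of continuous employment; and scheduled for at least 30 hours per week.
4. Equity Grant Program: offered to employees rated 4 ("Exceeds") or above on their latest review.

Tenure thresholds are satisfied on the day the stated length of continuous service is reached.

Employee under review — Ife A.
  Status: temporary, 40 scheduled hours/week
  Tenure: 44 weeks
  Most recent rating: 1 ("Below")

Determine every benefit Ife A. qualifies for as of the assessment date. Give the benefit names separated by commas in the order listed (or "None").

Pension Scheme — status temporary ✓; service 44 weeks ≥ 8 weeks ✓ → eligible.
Life Insurance — rating 1 < 3 ✗ → not eligible.
Stock Option Plan — service 44 weeks ≥ 60 days ✓; 40 hrs/wk ≥ 30 ✓ → eligible.
Equity Grant Program — rating 1 < 4 ✗ → not eligible.

Pension Scheme, Stock Option Plan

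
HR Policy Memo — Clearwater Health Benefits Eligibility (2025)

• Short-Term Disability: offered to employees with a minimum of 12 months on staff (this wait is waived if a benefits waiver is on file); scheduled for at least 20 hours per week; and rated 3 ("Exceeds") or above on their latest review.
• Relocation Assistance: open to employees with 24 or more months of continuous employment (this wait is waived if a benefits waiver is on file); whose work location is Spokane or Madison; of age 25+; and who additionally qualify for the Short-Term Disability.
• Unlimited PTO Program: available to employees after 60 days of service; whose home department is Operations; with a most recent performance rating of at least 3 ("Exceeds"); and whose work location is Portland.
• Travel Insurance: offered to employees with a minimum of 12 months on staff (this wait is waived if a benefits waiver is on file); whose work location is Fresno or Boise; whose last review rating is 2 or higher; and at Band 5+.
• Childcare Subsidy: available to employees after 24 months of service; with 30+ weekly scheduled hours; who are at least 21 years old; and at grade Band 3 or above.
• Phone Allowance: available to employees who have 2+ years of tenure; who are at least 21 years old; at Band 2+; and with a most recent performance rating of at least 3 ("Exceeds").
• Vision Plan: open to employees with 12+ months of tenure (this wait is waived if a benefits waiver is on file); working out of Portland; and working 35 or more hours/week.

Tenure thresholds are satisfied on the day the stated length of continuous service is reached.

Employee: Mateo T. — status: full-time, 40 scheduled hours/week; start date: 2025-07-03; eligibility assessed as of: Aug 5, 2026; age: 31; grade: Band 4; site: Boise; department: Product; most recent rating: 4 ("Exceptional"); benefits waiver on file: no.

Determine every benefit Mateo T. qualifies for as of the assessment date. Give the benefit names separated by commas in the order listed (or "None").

Short-Term Disability

Service from 2025-07-03 to Aug 5, 2026: 398 days.
Short-Term Disability — no waiver, service 398 days ≥ 12 months (≈360 days) ✓; 40 hrs/wk ≥ 20 ✓; rating 4 ≥ 3 ✓ → eligible.
Relocation Assistance — no waiver, service 398 days < 24 months (≈720 days) ✗ → not eligible.
Unlimited PTO Program — service 398 days ≥ 60 days ✓; dept Product ✗ → not eligible.
Travel Insurance — no waiver, service 398 days ≥ 12 months (≈360 days) ✓; site Boise ✓; rating 4 ≥ 2 ✓; grade Band 4 < Band 5 ✗ → not eligible.
Childcare Subsidy — service 398 days < 24 months (≈720 days) ✗ → not eligible.
Phone Allowance — service 398 days < 2 years (≈730 days) ✗ → not eligible.
Vision Plan — no waiver, service 398 days ≥ 12 months (≈360 days) ✓; site Boise ✗ (not Portland) → not eligible.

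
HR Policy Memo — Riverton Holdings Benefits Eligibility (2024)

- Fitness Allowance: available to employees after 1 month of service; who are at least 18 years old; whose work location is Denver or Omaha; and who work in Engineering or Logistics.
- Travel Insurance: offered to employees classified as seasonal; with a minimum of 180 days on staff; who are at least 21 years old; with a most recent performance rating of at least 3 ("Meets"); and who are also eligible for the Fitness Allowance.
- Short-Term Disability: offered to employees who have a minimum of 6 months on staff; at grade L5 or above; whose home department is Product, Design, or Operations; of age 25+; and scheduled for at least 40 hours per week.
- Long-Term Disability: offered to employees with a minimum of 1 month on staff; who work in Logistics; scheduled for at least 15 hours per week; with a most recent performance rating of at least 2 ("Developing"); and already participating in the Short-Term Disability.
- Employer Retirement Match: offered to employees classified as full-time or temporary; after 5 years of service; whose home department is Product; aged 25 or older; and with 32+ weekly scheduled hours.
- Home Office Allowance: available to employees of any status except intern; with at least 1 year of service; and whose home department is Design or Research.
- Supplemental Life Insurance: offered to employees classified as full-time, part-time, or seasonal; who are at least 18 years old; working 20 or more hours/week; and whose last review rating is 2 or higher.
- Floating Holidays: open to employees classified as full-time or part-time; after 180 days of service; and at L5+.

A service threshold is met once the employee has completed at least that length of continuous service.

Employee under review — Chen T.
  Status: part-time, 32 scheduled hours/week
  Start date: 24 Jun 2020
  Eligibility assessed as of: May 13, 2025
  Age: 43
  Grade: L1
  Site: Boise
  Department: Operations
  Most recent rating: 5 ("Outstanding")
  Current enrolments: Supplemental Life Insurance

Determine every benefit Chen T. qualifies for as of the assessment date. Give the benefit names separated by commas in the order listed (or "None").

Service from 24 Jun 2020 to May 13, 2025: 1784 days.
Fitness Allowance — service 1784 days ≥ 1 month (≈30 days) ✓; age 43 ≥ 18 ✓; site Boise ✗ (not Denver or Omaha) → not eligible.
Travel Insurance — status part-time ✗ (requires seasonal) → not eligible.
Short-Term Disability — service 1784 days ≥ 6 months (≈180 days) ✓; grade L1 < L5 ✗ → not eligible.
Long-Term Disability — service 1784 days ≥ 1 month (≈30 days) ✓; dept Operations ✗ → not eligible.
Employer Retirement Match — status part-time ✗ (requires full-time or temporary) → not eligible.
Home Office Allowance — status part-time ✓ (not excluded); service 1784 days ≥ 1 year (≈365 days) ✓; dept Operations ✗ → not eligible.
Supplemental Life Insurance — status part-time ✓; age 43 ≥ 18 ✓; 32 hrs/wk ≥ 20 ✓; rating 5 ≥ 2 ✓ → eligible.
Floating Holidays — status part-time ✓; service 1784 days ≥ 180 days ✓; grade L1 < L5 ✗ → not eligible.

Supplemental Life Insurance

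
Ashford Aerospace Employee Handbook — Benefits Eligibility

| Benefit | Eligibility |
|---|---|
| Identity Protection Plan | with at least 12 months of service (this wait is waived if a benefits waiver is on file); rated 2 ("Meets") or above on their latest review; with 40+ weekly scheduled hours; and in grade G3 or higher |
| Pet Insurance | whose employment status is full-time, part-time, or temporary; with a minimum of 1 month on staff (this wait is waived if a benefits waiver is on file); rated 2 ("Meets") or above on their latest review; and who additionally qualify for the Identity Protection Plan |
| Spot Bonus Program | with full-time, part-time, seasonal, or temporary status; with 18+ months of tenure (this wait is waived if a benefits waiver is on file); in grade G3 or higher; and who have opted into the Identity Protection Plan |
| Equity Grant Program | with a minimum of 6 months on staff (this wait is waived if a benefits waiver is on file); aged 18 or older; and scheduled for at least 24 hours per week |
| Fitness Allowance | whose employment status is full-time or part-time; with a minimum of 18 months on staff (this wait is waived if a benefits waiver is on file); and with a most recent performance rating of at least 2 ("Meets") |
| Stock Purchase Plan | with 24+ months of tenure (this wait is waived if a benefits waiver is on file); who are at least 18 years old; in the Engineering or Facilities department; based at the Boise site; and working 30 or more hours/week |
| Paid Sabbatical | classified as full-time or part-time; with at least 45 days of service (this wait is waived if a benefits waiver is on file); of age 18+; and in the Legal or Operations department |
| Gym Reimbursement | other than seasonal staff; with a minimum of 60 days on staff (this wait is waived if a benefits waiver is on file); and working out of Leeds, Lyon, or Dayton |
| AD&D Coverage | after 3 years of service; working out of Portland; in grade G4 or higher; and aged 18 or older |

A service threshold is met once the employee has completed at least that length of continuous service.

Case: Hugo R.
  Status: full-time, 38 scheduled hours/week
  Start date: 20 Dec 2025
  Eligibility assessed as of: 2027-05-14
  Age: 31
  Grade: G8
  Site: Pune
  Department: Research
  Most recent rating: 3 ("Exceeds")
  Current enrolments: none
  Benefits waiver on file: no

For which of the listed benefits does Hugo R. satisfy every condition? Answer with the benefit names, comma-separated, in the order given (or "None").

Equity Grant Program

Service from 20 Dec 2025 to 2027-05-14: 510 days.
Identity Protection Plan — no waiver, service 510 days ≥ 12 months (≈360 days) ✓; rating 3 ≥ 2 ✓; 38 hrs/wk < 40 ✗ → not eligible.
Pet Insurance — status full-time ✓; no waiver, service 510 days ≥ 1 month (≈30 days) ✓; rating 3 ≥ 2 ✓; not eligible for Identity Protection Plan ✗ → not eligible.
Spot Bonus Program — status full-time ✓; no waiver, service 510 days < 18 months (≈540 days) ✗ → not eligible.
Equity Grant Program — no waiver, service 510 days ≥ 6 months (≈180 days) ✓; age 31 ≥ 18 ✓; 38 hrs/wk ≥ 24 ✓ → eligible.
Fitness Allowance — status full-time ✓; no waiver, service 510 days < 18 months (≈540 days) ✗ → not eligible.
Stock Purchase Plan — no waiver, service 510 days < 24 months (≈720 days) ✗ → not eligible.
Paid Sabbatical — status full-time ✓; no waiver, service 510 days ≥ 45 days ✓; age 31 ≥ 18 ✓; dept Research ✗ → not eligible.
Gym Reimbursement — status full-time ✓ (not excluded); no waiver, service 510 days ≥ 60 days ✓; site Pune ✗ (not Leeds, Lyon, or Dayton) → not eligible.
AD&D Coverage — service 510 days < 3 years (≈1095 days) ✗ → not eligible.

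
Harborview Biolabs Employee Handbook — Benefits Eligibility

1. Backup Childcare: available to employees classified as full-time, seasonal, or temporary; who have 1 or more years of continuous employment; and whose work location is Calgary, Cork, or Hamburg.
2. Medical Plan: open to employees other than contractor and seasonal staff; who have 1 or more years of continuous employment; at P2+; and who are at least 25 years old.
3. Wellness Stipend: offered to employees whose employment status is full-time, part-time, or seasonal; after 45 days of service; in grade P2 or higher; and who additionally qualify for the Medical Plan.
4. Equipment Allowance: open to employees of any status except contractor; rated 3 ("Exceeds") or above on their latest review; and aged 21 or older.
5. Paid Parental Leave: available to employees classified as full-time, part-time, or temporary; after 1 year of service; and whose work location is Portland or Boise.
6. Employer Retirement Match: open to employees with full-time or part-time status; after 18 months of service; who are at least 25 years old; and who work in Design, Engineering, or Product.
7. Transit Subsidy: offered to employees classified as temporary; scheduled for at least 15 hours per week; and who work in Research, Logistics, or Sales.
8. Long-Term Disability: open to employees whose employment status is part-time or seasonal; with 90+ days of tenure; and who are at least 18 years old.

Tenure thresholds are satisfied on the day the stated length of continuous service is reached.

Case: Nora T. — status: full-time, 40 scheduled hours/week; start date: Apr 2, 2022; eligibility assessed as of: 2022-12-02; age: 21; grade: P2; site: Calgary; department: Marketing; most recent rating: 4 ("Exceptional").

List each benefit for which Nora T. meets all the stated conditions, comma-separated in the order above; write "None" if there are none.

Service from Apr 2, 2022 to 2022-12-02: 244 days.
Backup Childcare — status full-time ✓; service 244 days < 1 year (≈365 days) ✗ → not eligible.
Medical Plan — status full-time ✓ (not excluded); service 244 days < 1 year (≈365 days) ✗ → not eligible.
Wellness Stipend — status full-time ✓; service 244 days ≥ 45 days ✓; grade P2 ≥ P2 ✓; not eligible for Medical Plan ✗ → not eligible.
Equipment Allowance — status full-time ✓ (not excluded); rating 4 ≥ 3 ✓; age 21 ≥ 21 ✓ → eligible.
Paid Parental Leave — status full-time ✓; service 244 days < 1 year (≈365 days) ✗ → not eligible.
Employer Retirement Match — status full-time ✓; service 244 days < 18 months (≈540 days) ✗ → not eligible.
Transit Subsidy — status full-time ✗ (requires temporary) → not eligible.
Long-Term Disability — status full-time ✗ (requires part-time or seasonal) → not eligible.

Equipment Allowance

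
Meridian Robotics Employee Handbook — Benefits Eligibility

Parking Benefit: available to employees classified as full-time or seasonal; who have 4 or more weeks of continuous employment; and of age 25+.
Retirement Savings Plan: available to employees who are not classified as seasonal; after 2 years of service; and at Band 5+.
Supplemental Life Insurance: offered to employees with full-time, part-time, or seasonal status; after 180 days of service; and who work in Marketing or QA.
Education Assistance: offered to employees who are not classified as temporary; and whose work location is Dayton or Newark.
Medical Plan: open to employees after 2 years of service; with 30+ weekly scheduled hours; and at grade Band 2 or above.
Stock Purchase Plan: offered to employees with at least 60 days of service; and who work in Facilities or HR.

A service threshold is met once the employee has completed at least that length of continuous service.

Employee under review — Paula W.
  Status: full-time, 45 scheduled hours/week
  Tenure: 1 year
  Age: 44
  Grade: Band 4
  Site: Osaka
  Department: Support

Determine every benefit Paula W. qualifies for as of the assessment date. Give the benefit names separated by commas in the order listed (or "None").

Parking Benefit

Parking Benefit — status full-time ✓; service 1 year ≥ 4 weeks (≈28 days) ✓; age 44 ≥ 25 ✓ → eligible.
Retirement Savings Plan — status full-time ✓ (not excluded); service 1 year < 2 years ✗ → not eligible.
Supplemental Life Insurance — status full-time ✓; service 1 year ≥ 180 days ✓; dept Support ✗ → not eligible.
Education Assistance — status full-time ✓ (not excluded); site Osaka ✗ (not Dayton or Newark) → not eligible.
Medical Plan — service 1 year < 2 years ✗ → not eligible.
Stock Purchase Plan — service 1 year ≥ 60 days ✓; dept Support ✗ → not eligible.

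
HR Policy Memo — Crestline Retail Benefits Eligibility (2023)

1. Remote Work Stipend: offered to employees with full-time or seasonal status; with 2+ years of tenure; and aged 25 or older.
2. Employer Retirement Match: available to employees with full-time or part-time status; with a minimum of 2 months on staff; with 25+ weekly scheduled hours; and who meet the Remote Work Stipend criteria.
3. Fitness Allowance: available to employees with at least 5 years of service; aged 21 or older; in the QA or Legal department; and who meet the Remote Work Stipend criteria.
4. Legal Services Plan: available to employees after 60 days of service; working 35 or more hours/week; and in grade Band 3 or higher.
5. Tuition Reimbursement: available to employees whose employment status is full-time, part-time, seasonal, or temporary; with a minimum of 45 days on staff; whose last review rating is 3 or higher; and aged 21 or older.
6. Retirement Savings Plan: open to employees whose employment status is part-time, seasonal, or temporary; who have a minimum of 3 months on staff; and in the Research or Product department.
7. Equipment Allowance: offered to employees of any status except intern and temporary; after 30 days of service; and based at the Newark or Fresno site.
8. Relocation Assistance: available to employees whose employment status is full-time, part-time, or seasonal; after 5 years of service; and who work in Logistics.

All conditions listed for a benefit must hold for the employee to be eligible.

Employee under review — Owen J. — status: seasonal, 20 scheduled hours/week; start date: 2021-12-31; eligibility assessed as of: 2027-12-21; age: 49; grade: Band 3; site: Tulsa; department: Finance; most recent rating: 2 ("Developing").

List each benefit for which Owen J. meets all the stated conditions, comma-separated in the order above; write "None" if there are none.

Remote Work Stipend

Service from 2021-12-31 to 2027-12-21: 2181 days.
Remote Work Stipend — status seasonal ✓; service 2181 days ≥ 2 years (≈730 days) ✓; age 49 ≥ 25 ✓ → eligible.
Employer Retirement Match — status seasonal ✗ (requires full-time or part-time) → not eligible.
Fitness Allowance — service 2181 days ≥ 5 years (≈1825 days) ✓; age 49 ≥ 21 ✓; dept Finance ✗ → not eligible.
Legal Services Plan — service 2181 days ≥ 60 days ✓; 20 hrs/wk < 35 ✗ → not eligible.
Tuition Reimbursement — status seasonal ✓; service 2181 days ≥ 45 days ✓; rating 2 < 3 ✗ → not eligible.
Retirement Savings Plan — status seasonal ✓; service 2181 days ≥ 3 months (≈90 days) ✓; dept Finance ✗ → not eligible.
Equipment Allowance — status seasonal ✓ (not excluded); service 2181 days ≥ 30 days ✓; site Tulsa ✗ (not Newark or Fresno) → not eligible.
Relocation Assistance — status seasonal ✓; service 2181 days ≥ 5 years (≈1825 days) ✓; dept Finance ✗ → not eligible.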